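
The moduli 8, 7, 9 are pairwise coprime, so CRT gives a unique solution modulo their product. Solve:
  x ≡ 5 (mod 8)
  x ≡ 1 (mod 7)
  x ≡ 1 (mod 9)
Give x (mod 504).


Moduli 8, 7, 9 are pairwise coprime; by CRT there is a unique solution modulo M = 8 · 7 · 9 = 504.
Solve pairwise, accumulating the modulus:
  Start with x ≡ 5 (mod 8).
  Combine with x ≡ 1 (mod 7): since gcd(8, 7) = 1, we get a unique residue mod 56.
    Write x = 5 + 8·t and substitute into x ≡ 1 (mod 7): 8·t ≡ 1 − 5 = -4 (mod 7).
    Reduce coefficients mod 7: 1·t ≡ 3 (mod 7).
    So t ≡ 3 (mod 7).
    Then x = 5 + 8·3 = 29, valid modulo lcm(8, 7) = 56: x ≡ 29 (mod 56).
  Combine with x ≡ 1 (mod 9): since gcd(56, 9) = 1, we get a unique residue mod 504.
    Write x = 29 + 56·t and substitute into x ≡ 1 (mod 9): 56·t ≡ 1 − 29 = -28 (mod 9).
    Reduce coefficients mod 9: 2·t ≡ 8 (mod 9).
    The inverse of 2 mod 9 is 5 (since 2·5 = 10 = 1·9 + 1), so t ≡ 5·8 = 40 ≡ 4 (mod 9).
    Then x = 29 + 56·4 = 253, valid modulo lcm(56, 9) = 504: x ≡ 253 (mod 504).
Verify: 253 mod 8 = 5 ✓, 253 mod 7 = 1 ✓, 253 mod 9 = 1 ✓.

x ≡ 253 (mod 504).


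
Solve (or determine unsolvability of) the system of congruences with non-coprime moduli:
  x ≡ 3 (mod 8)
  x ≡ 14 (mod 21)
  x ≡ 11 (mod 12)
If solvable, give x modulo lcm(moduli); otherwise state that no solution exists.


Moduli 8, 21, 12 are not pairwise coprime, so CRT works modulo lcm(m_i) when all pairwise compatibility conditions hold.
Pairwise compatibility: gcd(m_i, m_j) must divide a_i - a_j for every pair.
Merge one congruence at a time:
  Start: x ≡ 3 (mod 8).
  Combine with x ≡ 14 (mod 21): gcd(8, 21) = 1; 14 - 3 = 11, which IS divisible by 1, so compatible.
    Write x = 3 + 8·t and substitute into x ≡ 14 (mod 21): 8·t ≡ 14 − 3 = 11 (mod 21).
    The inverse of 8 mod 21 is 8 (since 8·8 = 64 = 3·21 + 1), so t ≡ 8·11 = 88 ≡ 4 (mod 21).
    Then x = 3 + 8·4 = 35, valid modulo lcm(8, 21) = 168: x ≡ 35 (mod 168).
  Combine with x ≡ 11 (mod 12): gcd(168, 12) = 12; 11 - 35 = -24, which IS divisible by 12, so compatible.
    Write x = 35 + 168·t and substitute into x ≡ 11 (mod 12): 168·t ≡ 11 − 35 = -24 (mod 12).
    Divide the congruence (and modulus) by g = 12: 14·t ≡ -2 (mod 1).
    Modulo 1 every t works; take t = 0.
    Then x = 35 + 168·0 = 35, valid modulo lcm(168, 12) = 168: x ≡ 35 (mod 168).
Verify: 35 mod 8 = 3, 35 mod 21 = 14, 35 mod 12 = 11.

x ≡ 35 (mod 168).


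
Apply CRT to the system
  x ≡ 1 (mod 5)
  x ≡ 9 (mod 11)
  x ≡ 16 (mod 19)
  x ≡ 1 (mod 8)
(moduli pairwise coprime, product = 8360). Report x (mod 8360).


Product of moduli M = 5 · 11 · 19 · 8 = 8360.
Merge one congruence at a time:
  Start: x ≡ 1 (mod 5).
  Combine with x ≡ 9 (mod 11); new modulus lcm = 55.
    Write x = 1 + 5·t and substitute into x ≡ 9 (mod 11): 5·t ≡ 9 − 1 = 8 (mod 11).
    The inverse of 5 mod 11 is 9 (since 5·9 = 45 = 4·11 + 1), so t ≡ 9·8 = 72 ≡ 6 (mod 11).
    Then x = 1 + 5·6 = 31, valid modulo lcm(5, 11) = 55: x ≡ 31 (mod 55).
  Combine with x ≡ 16 (mod 19); new modulus lcm = 1045.
    Write x = 31 + 55·t and substitute into x ≡ 16 (mod 19): 55·t ≡ 16 − 31 = -15 (mod 19).
    Reduce coefficients mod 19: 17·t ≡ 4 (mod 19).
    The inverse of 17 mod 19 is 9 (since 17·9 = 153 = 8·19 + 1), so t ≡ 9·4 = 36 ≡ 17 (mod 19).
    Then x = 31 + 55·17 = 966, valid modulo lcm(55, 19) = 1045: x ≡ 966 (mod 1045).
  Combine with x ≡ 1 (mod 8); new modulus lcm = 8360.
    Write x = 966 + 1045·t and substitute into x ≡ 1 (mod 8): 1045·t ≡ 1 − 966 = -965 (mod 8).
    Reduce coefficients mod 8: 5·t ≡ 3 (mod 8).
    The inverse of 5 mod 8 is 5 (since 5·5 = 25 = 3·8 + 1), so t ≡ 5·3 = 15 ≡ 7 (mod 8).
    Then x = 966 + 1045·7 = 8281, valid modulo lcm(1045, 8) = 8360: x ≡ 8281 (mod 8360).
Verify against each original: 8281 mod 5 = 1, 8281 mod 11 = 9, 8281 mod 19 = 16, 8281 mod 8 = 1.

x ≡ 8281 (mod 8360).


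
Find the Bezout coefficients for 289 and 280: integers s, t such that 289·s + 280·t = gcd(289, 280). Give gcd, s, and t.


Euclidean algorithm on (289, 280) — divide until remainder is 0:
  289 = 1 · 280 + 9
  280 = 31 · 9 + 1
  9 = 9 · 1 + 0
gcd(289, 280) = 1.
Track Bezout coefficients alongside the remainders: start with r₀ = 289 = a·1 + b·0 (s = 1, t = 0) and r₁ = 280 = a·0 + b·1 (s = 0, t = 1); each new remainder r_{k+1} = r_{k-1} − q_k·r_k inherits s_{k+1} = s_{k-1} − q_k·s_k, t_{k+1} = t_{k-1} − q_k·t_k, so r_k = a·s_k + b·t_k at every step:
  q = 1: r = 9, s = 1 − 1·0 = 1, t = 0 − 1·1 = -1  (check: 289·1 + 280·(-1) = 9)
  q = 31: r = 1, s = 0 − 31·1 = -31, t = 1 − 31·(-1) = 32  (check: 289·(-31) + 280·32 = 1)
The row with r = 1 (the gcd) gives the Bezout coefficients s = -31, t = 32.
Result: 289 · (-31) + 280 · (32) = 1.

gcd(289, 280) = 1; s = -31, t = 32 (check: 289·(-31) + 280·32 = 1).


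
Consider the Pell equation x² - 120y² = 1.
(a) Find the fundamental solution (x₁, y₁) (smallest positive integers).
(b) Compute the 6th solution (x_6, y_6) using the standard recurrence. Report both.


Step 1: Find the fundamental solution (x₁, y₁) of x² - 120y² = 1.
  Expand √120 as a continued fraction. a₀ = ⌊√120⌋ = 10; iterate m_{k+1} = d_k·a_k − m_k, d_{k+1} = (120 − m_{k+1}²)/d_k, a_{k+1} = ⌊(a₀ + m_{k+1})/d_{k+1}⌋ (starting m₀ = 0, d₀ = 1), with convergents p_k = a_k·p_{k-1} + p_{k-2}, q_k = a_k·q_{k-1} + q_{k-2} (p₋₁ = 1, q₋₁ = 0):
  k = 0: a₀ = 10; p₀/q₀ = 10/1; p₀² − 120·q₀² = 100 − 120 = -20.
  k = 1: m = 10, d = 20, a = ⌊(10 + 10)/20⌋ = 1; p/q = (1·10 + 1)/(1·1 + 0) = 11/1; p² − 120·q² = 121 − 120 = 1.
  The first convergent with p² − 120·q² = 1 gives the fundamental solution (x₁, y₁) = (11, 1).
Step 2: Apply the recurrence (x_{n+1}, y_{n+1}) = (x₁x_n + 120y₁y_n, x₁y_n + y₁x_n) repeatedly.
  From (x_1, y_1) = (11, 1): x_2 = 11·11 + 120·1·1 = 241; y_2 = 11·1 + 1·11 = 22.
  From (x_2, y_2) = (241, 22): x_3 = 11·241 + 120·1·22 = 5291; y_3 = 11·22 + 1·241 = 483.
  From (x_3, y_3) = (5291, 483): x_4 = 11·5291 + 120·1·483 = 116161; y_4 = 11·483 + 1·5291 = 10604.
  From (x_4, y_4) = (116161, 10604): x_5 = 11·116161 + 120·1·10604 = 2550251; y_5 = 11·10604 + 1·116161 = 232805.
  From (x_5, y_5) = (2550251, 232805): x_6 = 11·2550251 + 120·1·232805 = 55989361; y_6 = 11·232805 + 1·2550251 = 5111106.
Step 3: Verify x_6² - 120·y_6² = 3134808545188321 - 3134808545188320 = 1 (should be 1). ✓

(x_1, y_1) = (11, 1); (x_6, y_6) = (55989361, 5111106).


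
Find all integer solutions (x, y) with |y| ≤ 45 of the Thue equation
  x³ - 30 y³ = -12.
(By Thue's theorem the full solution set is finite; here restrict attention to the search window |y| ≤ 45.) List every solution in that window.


The equation is x³ - 30y³ = -12. For fixed y, x³ = 30·y³ − 12, so a solution requires the RHS to be a perfect cube.
Strategy: iterate y from -45 to 45, compute RHS = 30·y³ − 12, and check whether it is a (positive or negative) perfect cube.
Check small values of y:
  y = 0: RHS = -12 is not a perfect cube.
  y = 1: RHS = 18 is not a perfect cube.
  y = -1: RHS = -42 is not a perfect cube.
  y = 2: RHS = 228 is not a perfect cube.
  y = -2: RHS = -252 is not a perfect cube.
  y = 3: RHS = 798 is not a perfect cube.
  y = -3: RHS = -822 is not a perfect cube.
Continuing the search up to |y| = 45 finds no solutions either.
No (x, y) in the scanned range satisfies the equation.

No integer solutions with |y| ≤ 45.


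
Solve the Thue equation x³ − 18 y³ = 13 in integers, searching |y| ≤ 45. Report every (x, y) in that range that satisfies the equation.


The equation is x³ - 18y³ = 13. For fixed y, x³ = 18·y³ + 13, so a solution requires the RHS to be a perfect cube.
Strategy: iterate y from -45 to 45, compute RHS = 18·y³ + 13, and check whether it is a (positive or negative) perfect cube.
Check small values of y:
  y = 0: RHS = 13 is not a perfect cube.
  y = 1: RHS = 31 is not a perfect cube.
  y = -1: RHS = -5 is not a perfect cube.
  y = 2: RHS = 157 is not a perfect cube.
  y = -2: RHS = -131 is not a perfect cube.
  y = 3: RHS = 499 is not a perfect cube.
  y = -3: RHS = -473 is not a perfect cube.
Continuing the search up to |y| = 45 finds no solutions either.
No (x, y) in the scanned range satisfies the equation.

No integer solutions with |y| ≤ 45.


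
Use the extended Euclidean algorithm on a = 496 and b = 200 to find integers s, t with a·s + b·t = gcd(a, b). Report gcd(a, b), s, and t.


Euclidean algorithm on (496, 200) — divide until remainder is 0:
  496 = 2 · 200 + 96
  200 = 2 · 96 + 8
  96 = 12 · 8 + 0
gcd(496, 200) = 8.
Track Bezout coefficients alongside the remainders: start with r₀ = 496 = a·1 + b·0 (s = 1, t = 0) and r₁ = 200 = a·0 + b·1 (s = 0, t = 1); each new remainder r_{k+1} = r_{k-1} − q_k·r_k inherits s_{k+1} = s_{k-1} − q_k·s_k, t_{k+1} = t_{k-1} − q_k·t_k, so r_k = a·s_k + b·t_k at every step:
  q = 2: r = 96, s = 1 − 2·0 = 1, t = 0 − 2·1 = -2  (check: 496·1 + 200·(-2) = 96)
  q = 2: r = 8, s = 0 − 2·1 = -2, t = 1 − 2·(-2) = 5  (check: 496·(-2) + 200·5 = 8)
The row with r = 8 (the gcd) gives the Bezout coefficients s = -2, t = 5.
Result: 496 · (-2) + 200 · (5) = 8.

gcd(496, 200) = 8; s = -2, t = 5 (check: 496·(-2) + 200·5 = 8).


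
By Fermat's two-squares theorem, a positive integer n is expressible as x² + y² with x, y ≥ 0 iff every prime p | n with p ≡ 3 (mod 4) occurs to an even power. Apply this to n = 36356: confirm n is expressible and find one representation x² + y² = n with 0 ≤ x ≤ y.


Step 1: Factor n = 36356 = 2^2 · 61 · 149.
Step 2: Check the mod-4 condition on each prime factor: 2 = 2 (special); 61 ≡ 1 (mod 4), exponent 1; 149 ≡ 1 (mod 4), exponent 1.
All primes ≡ 3 (mod 4) appear to even exponent (or don't appear), so by the two-squares theorem n IS expressible as a sum of two squares.
Step 3: Build a representation. Group n = k² · m with k = 2 and m = 61 · 149 = 9089 (a product of primes ≡ 1 (mod 4)); a representation of m scales to one of n via (k·x)² + (k·y)² = k²(x² + y²). Each prime p ≡ 1 (mod 4) is itself a sum of two squares; find a² by testing p − a² for a perfect square:
  61: 61 − 1² = 60, 61 − 2² = 57, 61 − 3² = 52, 61 − 4² = 45, 61 − 5² = 36 = 6² ⇒ 61 = 5² + 6².
  149: 149 − 1² = 148, 149 − 2² = 145, 149 − 3² = 140, 149 − 4² = 133, 149 − 5² = 124, 149 − 6² = 113, 149 − 7² = 100 = 10² ⇒ 149 = 7² + 10².
  Combine using the Brahmagupta–Fibonacci identity (a² + b²)(c² + d²) = (ac − bd)² + (ad + bc)² = (ac + bd)² + (ad − bc)²:
  61 · 149 = 9089: from (5² + 6²)(7² + 10²), take (5·7 − 6·10, 5·10 + 6·7) = (35 − 60, 50 + 42) = (-25, 92); dropping signs (only squares matter) gives (25, 92); check 25² + 92² = 625 + 8464 = 9089 ✓.
  Scale by k = 2: (2·25, 2·92) = (50, 184).
Step 4: Order so x ≤ y and verify: 50² + 184² = 2500 + 33856 = 36356 = n. ✓

n = 36356 = 50² + 184² (one valid representation with x ≤ y).


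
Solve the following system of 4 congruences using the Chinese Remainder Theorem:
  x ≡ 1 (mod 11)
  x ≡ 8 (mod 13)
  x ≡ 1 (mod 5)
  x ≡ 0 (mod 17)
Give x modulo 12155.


Product of moduli M = 11 · 13 · 5 · 17 = 12155.
Merge one congruence at a time:
  Start: x ≡ 1 (mod 11).
  Combine with x ≡ 8 (mod 13); new modulus lcm = 143.
    Write x = 1 + 11·t and substitute into x ≡ 8 (mod 13): 11·t ≡ 8 − 1 = 7 (mod 13).
    The inverse of 11 mod 13 is 6 (since 11·6 = 66 = 5·13 + 1), so t ≡ 6·7 = 42 ≡ 3 (mod 13).
    Then x = 1 + 11·3 = 34, valid modulo lcm(11, 13) = 143: x ≡ 34 (mod 143).
  Combine with x ≡ 1 (mod 5); new modulus lcm = 715.
    Write x = 34 + 143·t and substitute into x ≡ 1 (mod 5): 143·t ≡ 1 − 34 = -33 (mod 5).
    Reduce coefficients mod 5: 3·t ≡ 2 (mod 5).
    The inverse of 3 mod 5 is 2 (since 3·2 = 6 = 1·5 + 1), so t ≡ 2·2 = 4 ≡ 4 (mod 5).
    Then x = 34 + 143·4 = 606, valid modulo lcm(143, 5) = 715: x ≡ 606 (mod 715).
  Combine with x ≡ 0 (mod 17); new modulus lcm = 12155.
    Write x = 606 + 715·t and substitute into x ≡ 0 (mod 17): 715·t ≡ 0 − 606 = -606 (mod 17).
    Reduce coefficients mod 17: 1·t ≡ 6 (mod 17).
    So t ≡ 6 (mod 17).
    Then x = 606 + 715·6 = 4896, valid modulo lcm(715, 17) = 12155: x ≡ 4896 (mod 12155).
Verify against each original: 4896 mod 11 = 1, 4896 mod 13 = 8, 4896 mod 5 = 1, 4896 mod 17 = 0.

x ≡ 4896 (mod 12155).


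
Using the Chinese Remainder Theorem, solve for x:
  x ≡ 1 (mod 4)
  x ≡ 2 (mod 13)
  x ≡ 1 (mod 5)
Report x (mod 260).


Moduli 4, 13, 5 are pairwise coprime; by CRT there is a unique solution modulo M = 4 · 13 · 5 = 260.
Solve pairwise, accumulating the modulus:
  Start with x ≡ 1 (mod 4).
  Combine with x ≡ 2 (mod 13): since gcd(4, 13) = 1, we get a unique residue mod 52.
    Write x = 1 + 4·t and substitute into x ≡ 2 (mod 13): 4·t ≡ 2 − 1 = 1 (mod 13).
    The inverse of 4 mod 13 is 10 (since 4·10 = 40 = 3·13 + 1), so t ≡ 10·1 = 10 ≡ 10 (mod 13).
    Then x = 1 + 4·10 = 41, valid modulo lcm(4, 13) = 52: x ≡ 41 (mod 52).
  Combine with x ≡ 1 (mod 5): since gcd(52, 5) = 1, we get a unique residue mod 260.
    Write x = 41 + 52·t and substitute into x ≡ 1 (mod 5): 52·t ≡ 1 − 41 = -40 (mod 5).
    Reduce coefficients mod 5: 2·t ≡ 0 (mod 5).
    The inverse of 2 mod 5 is 3 (since 2·3 = 6 = 1·5 + 1), so t ≡ 3·0 = 0 ≡ 0 (mod 5).
    Then x = 41 + 52·0 = 41, valid modulo lcm(52, 5) = 260: x ≡ 41 (mod 260).
Verify: 41 mod 4 = 1 ✓, 41 mod 13 = 2 ✓, 41 mod 5 = 1 ✓.

x ≡ 41 (mod 260).


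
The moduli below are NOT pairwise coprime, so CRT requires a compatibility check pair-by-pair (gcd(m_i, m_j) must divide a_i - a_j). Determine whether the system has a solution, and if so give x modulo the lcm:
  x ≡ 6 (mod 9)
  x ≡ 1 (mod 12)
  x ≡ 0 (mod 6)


Moduli 9, 12, 6 are not pairwise coprime, so CRT works modulo lcm(m_i) when all pairwise compatibility conditions hold.
Pairwise compatibility: gcd(m_i, m_j) must divide a_i - a_j for every pair.
Merge one congruence at a time:
  Start: x ≡ 6 (mod 9).
  Combine with x ≡ 1 (mod 12): gcd(9, 12) = 3, and 1 - 6 = -5 is NOT divisible by 3.
    ⇒ system is inconsistent (no integer solution).

No solution (the system is inconsistent).


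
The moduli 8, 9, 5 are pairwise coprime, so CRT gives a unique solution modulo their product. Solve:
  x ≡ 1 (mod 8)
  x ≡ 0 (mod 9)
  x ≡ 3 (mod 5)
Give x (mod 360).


Moduli 8, 9, 5 are pairwise coprime; by CRT there is a unique solution modulo M = 8 · 9 · 5 = 360.
Solve pairwise, accumulating the modulus:
  Start with x ≡ 1 (mod 8).
  Combine with x ≡ 0 (mod 9): since gcd(8, 9) = 1, we get a unique residue mod 72.
    Write x = 1 + 8·t and substitute into x ≡ 0 (mod 9): 8·t ≡ 0 − 1 = -1 (mod 9).
    Reduce coefficients mod 9: 8·t ≡ 8 (mod 9).
    The inverse of 8 mod 9 is 8 (since 8·8 = 64 = 7·9 + 1), so t ≡ 8·8 = 64 ≡ 1 (mod 9).
    Then x = 1 + 8·1 = 9, valid modulo lcm(8, 9) = 72: x ≡ 9 (mod 72).
  Combine with x ≡ 3 (mod 5): since gcd(72, 5) = 1, we get a unique residue mod 360.
    Write x = 9 + 72·t and substitute into x ≡ 3 (mod 5): 72·t ≡ 3 − 9 = -6 (mod 5).
    Reduce coefficients mod 5: 2·t ≡ 4 (mod 5).
    The inverse of 2 mod 5 is 3 (since 2·3 = 6 = 1·5 + 1), so t ≡ 3·4 = 12 ≡ 2 (mod 5).
    Then x = 9 + 72·2 = 153, valid modulo lcm(72, 5) = 360: x ≡ 153 (mod 360).
Verify: 153 mod 8 = 1 ✓, 153 mod 9 = 0 ✓, 153 mod 5 = 3 ✓.

x ≡ 153 (mod 360).


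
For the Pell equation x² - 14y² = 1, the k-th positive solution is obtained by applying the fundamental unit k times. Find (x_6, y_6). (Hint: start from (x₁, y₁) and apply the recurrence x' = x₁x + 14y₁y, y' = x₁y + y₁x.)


Step 1: Find the fundamental solution (x₁, y₁) of x² - 14y² = 1.
  Expand √14 as a continued fraction. a₀ = ⌊√14⌋ = 3; iterate m_{k+1} = d_k·a_k − m_k, d_{k+1} = (14 − m_{k+1}²)/d_k, a_{k+1} = ⌊(a₀ + m_{k+1})/d_{k+1}⌋ (starting m₀ = 0, d₀ = 1), with convergents p_k = a_k·p_{k-1} + p_{k-2}, q_k = a_k·q_{k-1} + q_{k-2} (p₋₁ = 1, q₋₁ = 0):
  k = 0: a₀ = 3; p₀/q₀ = 3/1; p₀² − 14·q₀² = 9 − 14 = -5.
  k = 1: m = 3, d = 5, a = ⌊(3 + 3)/5⌋ = 1; p/q = (1·3 + 1)/(1·1 + 0) = 4/1; p² − 14·q² = 16 − 14 = 2.
  k = 2: m = 2, d = 2, a = ⌊(3 + 2)/2⌋ = 2; p/q = (2·4 + 3)/(2·1 + 1) = 11/3; p² − 14·q² = 121 − 126 = -5.
  k = 3: m = 2, d = 5, a = ⌊(3 + 2)/5⌋ = 1; p/q = (1·11 + 4)/(1·3 + 1) = 15/4; p² − 14·q² = 225 − 224 = 1.
  The first convergent with p² − 14·q² = 1 gives the fundamental solution (x₁, y₁) = (15, 4).
Step 2: Apply the recurrence (x_{n+1}, y_{n+1}) = (x₁x_n + 14y₁y_n, x₁y_n + y₁x_n) repeatedly.
  From (x_1, y_1) = (15, 4): x_2 = 15·15 + 14·4·4 = 449; y_2 = 15·4 + 4·15 = 120.
  From (x_2, y_2) = (449, 120): x_3 = 15·449 + 14·4·120 = 13455; y_3 = 15·120 + 4·449 = 3596.
  From (x_3, y_3) = (13455, 3596): x_4 = 15·13455 + 14·4·3596 = 403201; y_4 = 15·3596 + 4·13455 = 107760.
  From (x_4, y_4) = (403201, 107760): x_5 = 15·403201 + 14·4·107760 = 12082575; y_5 = 15·107760 + 4·403201 = 3229204.
  From (x_5, y_5) = (12082575, 3229204): x_6 = 15·12082575 + 14·4·3229204 = 362074049; y_6 = 15·3229204 + 4·12082575 = 96768360.
Step 3: Verify x_6² - 14·y_6² = 131097616959254401 - 131097616959254400 = 1 (should be 1). ✓

(x_1, y_1) = (15, 4); (x_6, y_6) = (362074049, 96768360).


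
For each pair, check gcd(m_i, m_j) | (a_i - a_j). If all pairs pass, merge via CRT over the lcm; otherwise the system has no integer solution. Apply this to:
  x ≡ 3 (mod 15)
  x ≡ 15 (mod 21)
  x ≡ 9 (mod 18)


Moduli 15, 21, 18 are not pairwise coprime, so CRT works modulo lcm(m_i) when all pairwise compatibility conditions hold.
Pairwise compatibility: gcd(m_i, m_j) must divide a_i - a_j for every pair.
Merge one congruence at a time:
  Start: x ≡ 3 (mod 15).
  Combine with x ≡ 15 (mod 21): gcd(15, 21) = 3; 15 - 3 = 12, which IS divisible by 3, so compatible.
    Write x = 3 + 15·t and substitute into x ≡ 15 (mod 21): 15·t ≡ 15 − 3 = 12 (mod 21).
    Divide the congruence (and modulus) by g = 3: 5·t ≡ 4 (mod 7).
    The inverse of 5 mod 7 is 3 (since 5·3 = 15 = 2·7 + 1), so t ≡ 3·4 = 12 ≡ 5 (mod 7).
    Then x = 3 + 15·5 = 78, valid modulo lcm(15, 21) = 105: x ≡ 78 (mod 105).
  Combine with x ≡ 9 (mod 18): gcd(105, 18) = 3; 9 - 78 = -69, which IS divisible by 3, so compatible.
    Write x = 78 + 105·t and substitute into x ≡ 9 (mod 18): 105·t ≡ 9 − 78 = -69 (mod 18).
    Divide the congruence (and modulus) by g = 3: 35·t ≡ -23 (mod 6).
    Reduce coefficients mod 6: 5·t ≡ 1 (mod 6).
    The inverse of 5 mod 6 is 5 (since 5·5 = 25 = 4·6 + 1), so t ≡ 5·1 = 5 ≡ 5 (mod 6).
    Then x = 78 + 105·5 = 603, valid modulo lcm(105, 18) = 630: x ≡ 603 (mod 630).
Verify: 603 mod 15 = 3, 603 mod 21 = 15, 603 mod 18 = 9.

x ≡ 603 (mod 630).


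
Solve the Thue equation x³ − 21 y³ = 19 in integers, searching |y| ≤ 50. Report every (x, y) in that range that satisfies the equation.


The equation is x³ - 21y³ = 19. For fixed y, x³ = 21·y³ + 19, so a solution requires the RHS to be a perfect cube.
Strategy: iterate y from -50 to 50, compute RHS = 21·y³ + 19, and check whether it is a (positive or negative) perfect cube.
Check small values of y:
  y = 0: RHS = 19 is not a perfect cube.
  y = 1: RHS = 40 is not a perfect cube.
  y = -1: RHS = -2 is not a perfect cube.
  y = 2: RHS = 187 is not a perfect cube.
  y = -2: RHS = -149 is not a perfect cube.
  y = 3: RHS = 586 is not a perfect cube.
  y = -3: RHS = -548 is not a perfect cube.
Continuing the search up to |y| = 50 finds no solutions either.
No (x, y) in the scanned range satisfies the equation.

No integer solutions with |y| ≤ 50.


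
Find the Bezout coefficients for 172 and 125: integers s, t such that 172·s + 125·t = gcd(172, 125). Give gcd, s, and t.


Euclidean algorithm on (172, 125) — divide until remainder is 0:
  172 = 1 · 125 + 47
  125 = 2 · 47 + 31
  47 = 1 · 31 + 16
  31 = 1 · 16 + 15
  16 = 1 · 15 + 1
  15 = 15 · 1 + 0
gcd(172, 125) = 1.
Track Bezout coefficients alongside the remainders: start with r₀ = 172 = a·1 + b·0 (s = 1, t = 0) and r₁ = 125 = a·0 + b·1 (s = 0, t = 1); each new remainder r_{k+1} = r_{k-1} − q_k·r_k inherits s_{k+1} = s_{k-1} − q_k·s_k, t_{k+1} = t_{k-1} − q_k·t_k, so r_k = a·s_k + b·t_k at every step:
  q = 1: r = 47, s = 1 − 1·0 = 1, t = 0 − 1·1 = -1  (check: 172·1 + 125·(-1) = 47)
  q = 2: r = 31, s = 0 − 2·1 = -2, t = 1 − 2·(-1) = 3  (check: 172·(-2) + 125·3 = 31)
  q = 1: r = 16, s = 1 − 1·(-2) = 3, t = -1 − 1·3 = -4  (check: 172·3 + 125·(-4) = 16)
  q = 1: r = 15, s = -2 − 1·3 = -5, t = 3 − 1·(-4) = 7  (check: 172·(-5) + 125·7 = 15)
  q = 1: r = 1, s = 3 − 1·(-5) = 8, t = -4 − 1·7 = -11  (check: 172·8 + 125·(-11) = 1)
The row with r = 1 (the gcd) gives the Bezout coefficients s = 8, t = -11.
Result: 172 · (8) + 125 · (-11) = 1.

gcd(172, 125) = 1; s = 8, t = -11 (check: 172·8 + 125·(-11) = 1).


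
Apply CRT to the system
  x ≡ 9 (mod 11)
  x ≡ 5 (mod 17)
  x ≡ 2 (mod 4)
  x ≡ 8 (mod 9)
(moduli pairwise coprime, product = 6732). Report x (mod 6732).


Product of moduli M = 11 · 17 · 4 · 9 = 6732.
Merge one congruence at a time:
  Start: x ≡ 9 (mod 11).
  Combine with x ≡ 5 (mod 17); new modulus lcm = 187.
    Write x = 9 + 11·t and substitute into x ≡ 5 (mod 17): 11·t ≡ 5 − 9 = -4 (mod 17).
    Reduce coefficients mod 17: 11·t ≡ 13 (mod 17).
    The inverse of 11 mod 17 is 14 (since 11·14 = 154 = 9·17 + 1), so t ≡ 14·13 = 182 ≡ 12 (mod 17).
    Then x = 9 + 11·12 = 141, valid modulo lcm(11, 17) = 187: x ≡ 141 (mod 187).
  Combine with x ≡ 2 (mod 4); new modulus lcm = 748.
    Write x = 141 + 187·t and substitute into x ≡ 2 (mod 4): 187·t ≡ 2 − 141 = -139 (mod 4).
    Reduce coefficients mod 4: 3·t ≡ 1 (mod 4).
    The inverse of 3 mod 4 is 3 (since 3·3 = 9 = 2·4 + 1), so t ≡ 3·1 = 3 ≡ 3 (mod 4).
    Then x = 141 + 187·3 = 702, valid modulo lcm(187, 4) = 748: x ≡ 702 (mod 748).
  Combine with x ≡ 8 (mod 9); new modulus lcm = 6732.
    Write x = 702 + 748·t and substitute into x ≡ 8 (mod 9): 748·t ≡ 8 − 702 = -694 (mod 9).
    Reduce coefficients mod 9: 1·t ≡ 8 (mod 9).
    So t ≡ 8 (mod 9).
    Then x = 702 + 748·8 = 6686, valid modulo lcm(748, 9) = 6732: x ≡ 6686 (mod 6732).
Verify against each original: 6686 mod 11 = 9, 6686 mod 17 = 5, 6686 mod 4 = 2, 6686 mod 9 = 8.

x ≡ 6686 (mod 6732).


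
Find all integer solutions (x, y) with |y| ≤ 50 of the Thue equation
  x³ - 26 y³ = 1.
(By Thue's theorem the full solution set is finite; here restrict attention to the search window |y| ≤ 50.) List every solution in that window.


The equation is x³ - 26y³ = 1. For fixed y, x³ = 26·y³ + 1, so a solution requires the RHS to be a perfect cube.
Strategy: iterate y from -50 to 50, compute RHS = 26·y³ + 1, and check whether it is a (positive or negative) perfect cube.
Check small values of y:
  y = 0: RHS = 1 = (1)³ ⇒ x = 1 works.
  y = 1: RHS = 27 = (3)³ ⇒ x = 3 works.
  y = -1: RHS = -25 is not a perfect cube.
  y = 2: RHS = 209 is not a perfect cube.
  y = -2: RHS = -207 is not a perfect cube.
  y = 3: RHS = 703 is not a perfect cube.
  y = -3: RHS = -701 is not a perfect cube.
Continuing the search up to |y| = 50 finds no further solutions beyond those listed.
Collected solutions: (1, 0), (3, 1).

Solutions (with |y| ≤ 50): (1, 0), (3, 1).


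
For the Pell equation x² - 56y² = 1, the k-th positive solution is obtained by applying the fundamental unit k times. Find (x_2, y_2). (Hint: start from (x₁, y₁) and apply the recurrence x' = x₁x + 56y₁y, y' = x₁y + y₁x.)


Step 1: Find the fundamental solution (x₁, y₁) of x² - 56y² = 1.
  Expand √56 as a continued fraction. a₀ = ⌊√56⌋ = 7; iterate m_{k+1} = d_k·a_k − m_k, d_{k+1} = (56 − m_{k+1}²)/d_k, a_{k+1} = ⌊(a₀ + m_{k+1})/d_{k+1}⌋ (starting m₀ = 0, d₀ = 1), with convergents p_k = a_k·p_{k-1} + p_{k-2}, q_k = a_k·q_{k-1} + q_{k-2} (p₋₁ = 1, q₋₁ = 0):
  k = 0: a₀ = 7; p₀/q₀ = 7/1; p₀² − 56·q₀² = 49 − 56 = -7.
  k = 1: m = 7, d = 7, a = ⌊(7 + 7)/7⌋ = 2; p/q = (2·7 + 1)/(2·1 + 0) = 15/2; p² − 56·q² = 225 − 224 = 1.
  The first convergent with p² − 56·q² = 1 gives the fundamental solution (x₁, y₁) = (15, 2).
Step 2: Apply the recurrence (x_{n+1}, y_{n+1}) = (x₁x_n + 56y₁y_n, x₁y_n + y₁x_n) repeatedly.
  From (x_1, y_1) = (15, 2): x_2 = 15·15 + 56·2·2 = 449; y_2 = 15·2 + 2·15 = 60.
Step 3: Verify x_2² - 56·y_2² = 201601 - 201600 = 1 (should be 1). ✓

(x_1, y_1) = (15, 2); (x_2, y_2) = (449, 60).


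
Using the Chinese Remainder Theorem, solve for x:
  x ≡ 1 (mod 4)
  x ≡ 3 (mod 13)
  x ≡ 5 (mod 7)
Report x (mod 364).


Moduli 4, 13, 7 are pairwise coprime; by CRT there is a unique solution modulo M = 4 · 13 · 7 = 364.
Solve pairwise, accumulating the modulus:
  Start with x ≡ 1 (mod 4).
  Combine with x ≡ 3 (mod 13): since gcd(4, 13) = 1, we get a unique residue mod 52.
    Write x = 1 + 4·t and substitute into x ≡ 3 (mod 13): 4·t ≡ 3 − 1 = 2 (mod 13).
    The inverse of 4 mod 13 is 10 (since 4·10 = 40 = 3·13 + 1), so t ≡ 10·2 = 20 ≡ 7 (mod 13).
    Then x = 1 + 4·7 = 29, valid modulo lcm(4, 13) = 52: x ≡ 29 (mod 52).
  Combine with x ≡ 5 (mod 7): since gcd(52, 7) = 1, we get a unique residue mod 364.
    Write x = 29 + 52·t and substitute into x ≡ 5 (mod 7): 52·t ≡ 5 − 29 = -24 (mod 7).
    Reduce coefficients mod 7: 3·t ≡ 4 (mod 7).
    The inverse of 3 mod 7 is 5 (since 3·5 = 15 = 2·7 + 1), so t ≡ 5·4 = 20 ≡ 6 (mod 7).
    Then x = 29 + 52·6 = 341, valid modulo lcm(52, 7) = 364: x ≡ 341 (mod 364).
Verify: 341 mod 4 = 1 ✓, 341 mod 13 = 3 ✓, 341 mod 7 = 5 ✓.

x ≡ 341 (mod 364).


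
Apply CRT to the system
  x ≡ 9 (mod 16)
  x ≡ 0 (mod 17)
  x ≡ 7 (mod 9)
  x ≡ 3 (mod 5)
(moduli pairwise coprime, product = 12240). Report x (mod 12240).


Product of moduli M = 16 · 17 · 9 · 5 = 12240.
Merge one congruence at a time:
  Start: x ≡ 9 (mod 16).
  Combine with x ≡ 0 (mod 17); new modulus lcm = 272.
    Write x = 9 + 16·t and substitute into x ≡ 0 (mod 17): 16·t ≡ 0 − 9 = -9 (mod 17).
    Reduce coefficients mod 17: 16·t ≡ 8 (mod 17).
    The inverse of 16 mod 17 is 16 (since 16·16 = 256 = 15·17 + 1), so t ≡ 16·8 = 128 ≡ 9 (mod 17).
    Then x = 9 + 16·9 = 153, valid modulo lcm(16, 17) = 272: x ≡ 153 (mod 272).
  Combine with x ≡ 7 (mod 9); new modulus lcm = 2448.
    Write x = 153 + 272·t and substitute into x ≡ 7 (mod 9): 272·t ≡ 7 − 153 = -146 (mod 9).
    Reduce coefficients mod 9: 2·t ≡ 7 (mod 9).
    The inverse of 2 mod 9 is 5 (since 2·5 = 10 = 1·9 + 1), so t ≡ 5·7 = 35 ≡ 8 (mod 9).
    Then x = 153 + 272·8 = 2329, valid modulo lcm(272, 9) = 2448: x ≡ 2329 (mod 2448).
  Combine with x ≡ 3 (mod 5); new modulus lcm = 12240.
    Write x = 2329 + 2448·t and substitute into x ≡ 3 (mod 5): 2448·t ≡ 3 − 2329 = -2326 (mod 5).
    Reduce coefficients mod 5: 3·t ≡ 4 (mod 5).
    The inverse of 3 mod 5 is 2 (since 3·2 = 6 = 1·5 + 1), so t ≡ 2·4 = 8 ≡ 3 (mod 5).
    Then x = 2329 + 2448·3 = 9673, valid modulo lcm(2448, 5) = 12240: x ≡ 9673 (mod 12240).
Verify against each original: 9673 mod 16 = 9, 9673 mod 17 = 0, 9673 mod 9 = 7, 9673 mod 5 = 3.

x ≡ 9673 (mod 12240).


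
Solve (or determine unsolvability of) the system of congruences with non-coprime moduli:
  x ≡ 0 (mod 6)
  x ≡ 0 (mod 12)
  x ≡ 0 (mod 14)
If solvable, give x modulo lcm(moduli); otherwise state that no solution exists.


Moduli 6, 12, 14 are not pairwise coprime, so CRT works modulo lcm(m_i) when all pairwise compatibility conditions hold.
Pairwise compatibility: gcd(m_i, m_j) must divide a_i - a_j for every pair.
Merge one congruence at a time:
  Start: x ≡ 0 (mod 6).
  Combine with x ≡ 0 (mod 12): gcd(6, 12) = 6; 0 - 0 = 0, which IS divisible by 6, so compatible.
    Write x = 0 + 6·t and substitute into x ≡ 0 (mod 12): 6·t ≡ 0 − 0 = 0 (mod 12).
    Divide the congruence (and modulus) by g = 6: 1·t ≡ 0 (mod 2).
    So t ≡ 0 (mod 2).
    Then x = 0 + 6·0 = 0, valid modulo lcm(6, 12) = 12: x ≡ 0 (mod 12).
  Combine with x ≡ 0 (mod 14): gcd(12, 14) = 2; 0 - 0 = 0, which IS divisible by 2, so compatible.
    Write x = 0 + 12·t and substitute into x ≡ 0 (mod 14): 12·t ≡ 0 − 0 = 0 (mod 14).
    Divide the congruence (and modulus) by g = 2: 6·t ≡ 0 (mod 7).
    The inverse of 6 mod 7 is 6 (since 6·6 = 36 = 5·7 + 1), so t ≡ 6·0 = 0 ≡ 0 (mod 7).
    Then x = 0 + 12·0 = 0, valid modulo lcm(12, 14) = 84: x ≡ 0 (mod 84).
Verify: 0 mod 6 = 0, 0 mod 12 = 0, 0 mod 14 = 0.

x ≡ 0 (mod 84).


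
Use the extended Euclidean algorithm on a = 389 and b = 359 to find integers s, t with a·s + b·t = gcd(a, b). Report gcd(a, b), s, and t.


Euclidean algorithm on (389, 359) — divide until remainder is 0:
  389 = 1 · 359 + 30
  359 = 11 · 30 + 29
  30 = 1 · 29 + 1
  29 = 29 · 1 + 0
gcd(389, 359) = 1.
Track Bezout coefficients alongside the remainders: start with r₀ = 389 = a·1 + b·0 (s = 1, t = 0) and r₁ = 359 = a·0 + b·1 (s = 0, t = 1); each new remainder r_{k+1} = r_{k-1} − q_k·r_k inherits s_{k+1} = s_{k-1} − q_k·s_k, t_{k+1} = t_{k-1} − q_k·t_k, so r_k = a·s_k + b·t_k at every step:
  q = 1: r = 30, s = 1 − 1·0 = 1, t = 0 − 1·1 = -1  (check: 389·1 + 359·(-1) = 30)
  q = 11: r = 29, s = 0 − 11·1 = -11, t = 1 − 11·(-1) = 12  (check: 389·(-11) + 359·12 = 29)
  q = 1: r = 1, s = 1 − 1·(-11) = 12, t = -1 − 1·12 = -13  (check: 389·12 + 359·(-13) = 1)
The row with r = 1 (the gcd) gives the Bezout coefficients s = 12, t = -13.
Result: 389 · (12) + 359 · (-13) = 1.

gcd(389, 359) = 1; s = 12, t = -13 (check: 389·12 + 359·(-13) = 1).


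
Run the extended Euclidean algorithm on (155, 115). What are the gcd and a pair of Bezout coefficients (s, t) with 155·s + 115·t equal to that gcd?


Euclidean algorithm on (155, 115) — divide until remainder is 0:
  155 = 1 · 115 + 40
  115 = 2 · 40 + 35
  40 = 1 · 35 + 5
  35 = 7 · 5 + 0
gcd(155, 115) = 5.
Track Bezout coefficients alongside the remainders: start with r₀ = 155 = a·1 + b·0 (s = 1, t = 0) and r₁ = 115 = a·0 + b·1 (s = 0, t = 1); each new remainder r_{k+1} = r_{k-1} − q_k·r_k inherits s_{k+1} = s_{k-1} − q_k·s_k, t_{k+1} = t_{k-1} − q_k·t_k, so r_k = a·s_k + b·t_k at every step:
  q = 1: r = 40, s = 1 − 1·0 = 1, t = 0 − 1·1 = -1  (check: 155·1 + 115·(-1) = 40)
  q = 2: r = 35, s = 0 − 2·1 = -2, t = 1 − 2·(-1) = 3  (check: 155·(-2) + 115·3 = 35)
  q = 1: r = 5, s = 1 − 1·(-2) = 3, t = -1 − 1·3 = -4  (check: 155·3 + 115·(-4) = 5)
The row with r = 5 (the gcd) gives the Bezout coefficients s = 3, t = -4.
Result: 155 · (3) + 115 · (-4) = 5.

gcd(155, 115) = 5; s = 3, t = -4 (check: 155·3 + 115·(-4) = 5).


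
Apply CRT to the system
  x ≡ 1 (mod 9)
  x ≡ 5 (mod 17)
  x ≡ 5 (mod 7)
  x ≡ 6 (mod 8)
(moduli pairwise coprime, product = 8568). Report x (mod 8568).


Product of moduli M = 9 · 17 · 7 · 8 = 8568.
Merge one congruence at a time:
  Start: x ≡ 1 (mod 9).
  Combine with x ≡ 5 (mod 17); new modulus lcm = 153.
    Write x = 1 + 9·t and substitute into x ≡ 5 (mod 17): 9·t ≡ 5 − 1 = 4 (mod 17).
    The inverse of 9 mod 17 is 2 (since 9·2 = 18 = 1·17 + 1), so t ≡ 2·4 = 8 ≡ 8 (mod 17).
    Then x = 1 + 9·8 = 73, valid modulo lcm(9, 17) = 153: x ≡ 73 (mod 153).
  Combine with x ≡ 5 (mod 7); new modulus lcm = 1071.
    Write x = 73 + 153·t and substitute into x ≡ 5 (mod 7): 153·t ≡ 5 − 73 = -68 (mod 7).
    Reduce coefficients mod 7: 6·t ≡ 2 (mod 7).
    The inverse of 6 mod 7 is 6 (since 6·6 = 36 = 5·7 + 1), so t ≡ 6·2 = 12 ≡ 5 (mod 7).
    Then x = 73 + 153·5 = 838, valid modulo lcm(153, 7) = 1071: x ≡ 838 (mod 1071).
  Combine with x ≡ 6 (mod 8); new modulus lcm = 8568.
    Write x = 838 + 1071·t and substitute into x ≡ 6 (mod 8): 1071·t ≡ 6 − 838 = -832 (mod 8).
    Reduce coefficients mod 8: 7·t ≡ 0 (mod 8).
    The inverse of 7 mod 8 is 7 (since 7·7 = 49 = 6·8 + 1), so t ≡ 7·0 = 0 ≡ 0 (mod 8).
    Then x = 838 + 1071·0 = 838, valid modulo lcm(1071, 8) = 8568: x ≡ 838 (mod 8568).
Verify against each original: 838 mod 9 = 1, 838 mod 17 = 5, 838 mod 7 = 5, 838 mod 8 = 6.

x ≡ 838 (mod 8568).


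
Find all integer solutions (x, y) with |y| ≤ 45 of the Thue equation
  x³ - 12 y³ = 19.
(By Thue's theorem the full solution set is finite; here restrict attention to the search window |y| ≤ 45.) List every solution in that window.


The equation is x³ - 12y³ = 19. For fixed y, x³ = 12·y³ + 19, so a solution requires the RHS to be a perfect cube.
Strategy: iterate y from -45 to 45, compute RHS = 12·y³ + 19, and check whether it is a (positive or negative) perfect cube.
Check small values of y:
  y = 0: RHS = 19 is not a perfect cube.
  y = 1: RHS = 31 is not a perfect cube.
  y = -1: RHS = 7 is not a perfect cube.
  y = 2: RHS = 115 is not a perfect cube.
  y = -2: RHS = -77 is not a perfect cube.
  y = 3: RHS = 343 = (7)³ ⇒ x = 7 works.
  y = -3: RHS = -305 is not a perfect cube.
Continuing the search up to |y| = 45 finds no further solutions beyond those listed.
Collected solutions: (7, 3).

Solutions (with |y| ≤ 45): (7, 3).


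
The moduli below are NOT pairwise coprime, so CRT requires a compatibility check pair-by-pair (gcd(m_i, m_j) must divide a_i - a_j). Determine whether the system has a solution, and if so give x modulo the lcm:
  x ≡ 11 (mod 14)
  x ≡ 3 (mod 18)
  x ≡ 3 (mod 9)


Moduli 14, 18, 9 are not pairwise coprime, so CRT works modulo lcm(m_i) when all pairwise compatibility conditions hold.
Pairwise compatibility: gcd(m_i, m_j) must divide a_i - a_j for every pair.
Merge one congruence at a time:
  Start: x ≡ 11 (mod 14).
  Combine with x ≡ 3 (mod 18): gcd(14, 18) = 2; 3 - 11 = -8, which IS divisible by 2, so compatible.
    Write x = 11 + 14·t and substitute into x ≡ 3 (mod 18): 14·t ≡ 3 − 11 = -8 (mod 18).
    Divide the congruence (and modulus) by g = 2: 7·t ≡ -4 (mod 9).
    Reduce coefficients mod 9: 7·t ≡ 5 (mod 9).
    The inverse of 7 mod 9 is 4 (since 7·4 = 28 = 3·9 + 1), so t ≡ 4·5 = 20 ≡ 2 (mod 9).
    Then x = 11 + 14·2 = 39, valid modulo lcm(14, 18) = 126: x ≡ 39 (mod 126).
  Combine with x ≡ 3 (mod 9): gcd(126, 9) = 9; 3 - 39 = -36, which IS divisible by 9, so compatible.
    Write x = 39 + 126·t and substitute into x ≡ 3 (mod 9): 126·t ≡ 3 − 39 = -36 (mod 9).
    Divide the congruence (and modulus) by g = 9: 14·t ≡ -4 (mod 1).
    Modulo 1 every t works; take t = 0.
    Then x = 39 + 126·0 = 39, valid modulo lcm(126, 9) = 126: x ≡ 39 (mod 126).
Verify: 39 mod 14 = 11, 39 mod 18 = 3, 39 mod 9 = 3.

x ≡ 39 (mod 126).


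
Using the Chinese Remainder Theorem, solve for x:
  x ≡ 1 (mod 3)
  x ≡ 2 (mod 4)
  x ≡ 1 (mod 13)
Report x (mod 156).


Moduli 3, 4, 13 are pairwise coprime; by CRT there is a unique solution modulo M = 3 · 4 · 13 = 156.
Solve pairwise, accumulating the modulus:
  Start with x ≡ 1 (mod 3).
  Combine with x ≡ 2 (mod 4): since gcd(3, 4) = 1, we get a unique residue mod 12.
    Write x = 1 + 3·t and substitute into x ≡ 2 (mod 4): 3·t ≡ 2 − 1 = 1 (mod 4).
    The inverse of 3 mod 4 is 3 (since 3·3 = 9 = 2·4 + 1), so t ≡ 3·1 = 3 ≡ 3 (mod 4).
    Then x = 1 + 3·3 = 10, valid modulo lcm(3, 4) = 12: x ≡ 10 (mod 12).
  Combine with x ≡ 1 (mod 13): since gcd(12, 13) = 1, we get a unique residue mod 156.
    Write x = 10 + 12·t and substitute into x ≡ 1 (mod 13): 12·t ≡ 1 − 10 = -9 (mod 13).
    Reduce coefficients mod 13: 12·t ≡ 4 (mod 13).
    The inverse of 12 mod 13 is 12 (since 12·12 = 144 = 11·13 + 1), so t ≡ 12·4 = 48 ≡ 9 (mod 13).
    Then x = 10 + 12·9 = 118, valid modulo lcm(12, 13) = 156: x ≡ 118 (mod 156).
Verify: 118 mod 3 = 1 ✓, 118 mod 4 = 2 ✓, 118 mod 13 = 1 ✓.

x ≡ 118 (mod 156).


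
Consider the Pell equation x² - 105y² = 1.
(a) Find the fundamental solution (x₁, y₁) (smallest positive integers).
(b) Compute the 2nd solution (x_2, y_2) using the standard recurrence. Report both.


Step 1: Find the fundamental solution (x₁, y₁) of x² - 105y² = 1.
  Expand √105 as a continued fraction. a₀ = ⌊√105⌋ = 10; iterate m_{k+1} = d_k·a_k − m_k, d_{k+1} = (105 − m_{k+1}²)/d_k, a_{k+1} = ⌊(a₀ + m_{k+1})/d_{k+1}⌋ (starting m₀ = 0, d₀ = 1), with convergents p_k = a_k·p_{k-1} + p_{k-2}, q_k = a_k·q_{k-1} + q_{k-2} (p₋₁ = 1, q₋₁ = 0):
  k = 0: a₀ = 10; p₀/q₀ = 10/1; p₀² − 105·q₀² = 100 − 105 = -5.
  k = 1: m = 10, d = 5, a = ⌊(10 + 10)/5⌋ = 4; p/q = (4·10 + 1)/(4·1 + 0) = 41/4; p² − 105·q² = 1681 − 1680 = 1.
  The first convergent with p² − 105·q² = 1 gives the fundamental solution (x₁, y₁) = (41, 4).
Step 2: Apply the recurrence (x_{n+1}, y_{n+1}) = (x₁x_n + 105y₁y_n, x₁y_n + y₁x_n) repeatedly.
  From (x_1, y_1) = (41, 4): x_2 = 41·41 + 105·4·4 = 3361; y_2 = 41·4 + 4·41 = 328.
Step 3: Verify x_2² - 105·y_2² = 11296321 - 11296320 = 1 (should be 1). ✓

(x_1, y_1) = (41, 4); (x_2, y_2) = (3361, 328).


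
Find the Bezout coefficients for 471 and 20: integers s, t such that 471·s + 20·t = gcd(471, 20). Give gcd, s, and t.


Euclidean algorithm on (471, 20) — divide until remainder is 0:
  471 = 23 · 20 + 11
  20 = 1 · 11 + 9
  11 = 1 · 9 + 2
  9 = 4 · 2 + 1
  2 = 2 · 1 + 0
gcd(471, 20) = 1.
Track Bezout coefficients alongside the remainders: start with r₀ = 471 = a·1 + b·0 (s = 1, t = 0) and r₁ = 20 = a·0 + b·1 (s = 0, t = 1); each new remainder r_{k+1} = r_{k-1} − q_k·r_k inherits s_{k+1} = s_{k-1} − q_k·s_k, t_{k+1} = t_{k-1} − q_k·t_k, so r_k = a·s_k + b·t_k at every step:
  q = 23: r = 11, s = 1 − 23·0 = 1, t = 0 − 23·1 = -23  (check: 471·1 + 20·(-23) = 11)
  q = 1: r = 9, s = 0 − 1·1 = -1, t = 1 − 1·(-23) = 24  (check: 471·(-1) + 20·24 = 9)
  q = 1: r = 2, s = 1 − 1·(-1) = 2, t = -23 − 1·24 = -47  (check: 471·2 + 20·(-47) = 2)
  q = 4: r = 1, s = -1 − 4·2 = -9, t = 24 − 4·(-47) = 212  (check: 471·(-9) + 20·212 = 1)
The row with r = 1 (the gcd) gives the Bezout coefficients s = -9, t = 212.
Result: 471 · (-9) + 20 · (212) = 1.

gcd(471, 20) = 1; s = -9, t = 212 (check: 471·(-9) + 20·212 = 1).


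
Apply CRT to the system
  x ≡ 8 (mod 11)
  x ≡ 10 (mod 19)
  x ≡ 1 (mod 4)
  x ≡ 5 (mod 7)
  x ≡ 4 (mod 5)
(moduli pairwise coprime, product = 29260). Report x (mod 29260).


Product of moduli M = 11 · 19 · 4 · 7 · 5 = 29260.
Merge one congruence at a time:
  Start: x ≡ 8 (mod 11).
  Combine with x ≡ 10 (mod 19); new modulus lcm = 209.
    Write x = 8 + 11·t and substitute into x ≡ 10 (mod 19): 11·t ≡ 10 − 8 = 2 (mod 19).
    The inverse of 11 mod 19 is 7 (since 11·7 = 77 = 4·19 + 1), so t ≡ 7·2 = 14 ≡ 14 (mod 19).
    Then x = 8 + 11·14 = 162, valid modulo lcm(11, 19) = 209: x ≡ 162 (mod 209).
  Combine with x ≡ 1 (mod 4); new modulus lcm = 836.
    Write x = 162 + 209·t and substitute into x ≡ 1 (mod 4): 209·t ≡ 1 − 162 = -161 (mod 4).
    Reduce coefficients mod 4: 1·t ≡ 3 (mod 4).
    So t ≡ 3 (mod 4).
    Then x = 162 + 209·3 = 789, valid modulo lcm(209, 4) = 836: x ≡ 789 (mod 836).
  Combine with x ≡ 5 (mod 7); new modulus lcm = 5852.
    Write x = 789 + 836·t and substitute into x ≡ 5 (mod 7): 836·t ≡ 5 − 789 = -784 (mod 7).
    Reduce coefficients mod 7: 3·t ≡ 0 (mod 7).
    The inverse of 3 mod 7 is 5 (since 3·5 = 15 = 2·7 + 1), so t ≡ 5·0 = 0 ≡ 0 (mod 7).
    Then x = 789 + 836·0 = 789, valid modulo lcm(836, 7) = 5852: x ≡ 789 (mod 5852).
  Combine with x ≡ 4 (mod 5); new modulus lcm = 29260.
    Write x = 789 + 5852·t and substitute into x ≡ 4 (mod 5): 5852·t ≡ 4 − 789 = -785 (mod 5).
    Reduce coefficients mod 5: 2·t ≡ 0 (mod 5).
    The inverse of 2 mod 5 is 3 (since 2·3 = 6 = 1·5 + 1), so t ≡ 3·0 = 0 ≡ 0 (mod 5).
    Then x = 789 + 5852·0 = 789, valid modulo lcm(5852, 5) = 29260: x ≡ 789 (mod 29260).
Verify against each original: 789 mod 11 = 8, 789 mod 19 = 10, 789 mod 4 = 1, 789 mod 7 = 5, 789 mod 5 = 4.

x ≡ 789 (mod 29260).
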